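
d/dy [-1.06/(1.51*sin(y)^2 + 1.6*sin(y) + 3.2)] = (3.2012*sin(y) + 1.696)*cos(y)/(1.51*sin(y)^2 + 1.6*sin(y) + 3.2)^2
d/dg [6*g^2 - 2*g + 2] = 12*g - 2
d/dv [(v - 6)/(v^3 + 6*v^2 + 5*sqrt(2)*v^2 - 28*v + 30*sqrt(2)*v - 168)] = (v^3 + 6*v^2 + 5*sqrt(2)*v^2 - 28*v + 30*sqrt(2)*v - (v - 6)*(3*v^2 + 12*v + 10*sqrt(2)*v - 28 + 30*sqrt(2)) - 168)/(v^3 + 6*v^2 + 5*sqrt(2)*v^2 - 28*v + 30*sqrt(2)*v - 168)^2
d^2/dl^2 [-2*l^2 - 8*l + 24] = -4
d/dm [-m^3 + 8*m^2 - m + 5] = -3*m^2 + 16*m - 1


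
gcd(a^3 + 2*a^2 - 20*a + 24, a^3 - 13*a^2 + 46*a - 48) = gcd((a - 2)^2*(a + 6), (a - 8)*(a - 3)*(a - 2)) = a - 2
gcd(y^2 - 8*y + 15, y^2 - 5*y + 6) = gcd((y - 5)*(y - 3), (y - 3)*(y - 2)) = y - 3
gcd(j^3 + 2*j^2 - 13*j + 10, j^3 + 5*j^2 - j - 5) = j^2 + 4*j - 5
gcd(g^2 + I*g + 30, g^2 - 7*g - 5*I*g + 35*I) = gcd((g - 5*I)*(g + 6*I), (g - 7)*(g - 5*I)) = g - 5*I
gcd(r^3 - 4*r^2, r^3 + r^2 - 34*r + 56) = r - 4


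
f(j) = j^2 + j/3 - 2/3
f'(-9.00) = -17.67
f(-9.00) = 77.33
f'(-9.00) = -17.67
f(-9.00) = 77.33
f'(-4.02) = -7.71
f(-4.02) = 14.15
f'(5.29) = 10.91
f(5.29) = 29.08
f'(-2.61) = -4.89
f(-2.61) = 5.28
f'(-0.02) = 0.29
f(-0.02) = -0.67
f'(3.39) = 7.11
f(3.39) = 11.96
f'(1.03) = 2.39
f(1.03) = 0.74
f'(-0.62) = -0.91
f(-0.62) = -0.49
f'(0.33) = 0.99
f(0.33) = -0.45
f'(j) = 2*j + 1/3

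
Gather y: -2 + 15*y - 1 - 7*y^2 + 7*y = -7*y^2 + 22*y - 3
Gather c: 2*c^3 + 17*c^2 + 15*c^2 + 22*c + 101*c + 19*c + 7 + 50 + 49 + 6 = 2*c^3 + 32*c^2 + 142*c + 112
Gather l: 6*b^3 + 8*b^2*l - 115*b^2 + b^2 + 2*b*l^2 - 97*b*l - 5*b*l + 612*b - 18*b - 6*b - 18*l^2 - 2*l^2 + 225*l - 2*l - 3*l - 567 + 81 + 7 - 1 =6*b^3 - 114*b^2 + 588*b + l^2*(2*b - 20) + l*(8*b^2 - 102*b + 220) - 480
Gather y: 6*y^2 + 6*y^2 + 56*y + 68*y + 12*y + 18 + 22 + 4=12*y^2 + 136*y + 44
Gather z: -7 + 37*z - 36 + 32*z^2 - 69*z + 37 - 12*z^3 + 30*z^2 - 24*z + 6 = -12*z^3 + 62*z^2 - 56*z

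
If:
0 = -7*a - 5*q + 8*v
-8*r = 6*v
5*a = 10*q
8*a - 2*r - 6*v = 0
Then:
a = 0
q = 0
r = 0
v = 0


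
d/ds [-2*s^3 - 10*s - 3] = -6*s^2 - 10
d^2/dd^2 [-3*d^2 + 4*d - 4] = -6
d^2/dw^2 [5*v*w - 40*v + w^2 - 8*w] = 2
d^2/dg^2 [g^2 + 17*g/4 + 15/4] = 2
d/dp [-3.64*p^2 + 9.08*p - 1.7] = 9.08 - 7.28*p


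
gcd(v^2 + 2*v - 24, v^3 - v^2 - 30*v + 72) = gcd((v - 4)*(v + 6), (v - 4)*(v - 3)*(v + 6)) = v^2 + 2*v - 24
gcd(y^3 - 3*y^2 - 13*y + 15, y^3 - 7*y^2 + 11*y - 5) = y^2 - 6*y + 5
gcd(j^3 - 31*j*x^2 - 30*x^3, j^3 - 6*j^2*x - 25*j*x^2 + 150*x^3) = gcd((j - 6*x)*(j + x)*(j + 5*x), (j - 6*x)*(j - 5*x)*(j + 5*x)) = -j^2 + j*x + 30*x^2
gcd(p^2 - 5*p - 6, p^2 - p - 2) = p + 1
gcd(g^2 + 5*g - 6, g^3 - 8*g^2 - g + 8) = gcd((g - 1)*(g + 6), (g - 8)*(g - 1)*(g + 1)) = g - 1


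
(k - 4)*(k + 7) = k^2 + 3*k - 28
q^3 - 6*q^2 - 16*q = q*(q - 8)*(q + 2)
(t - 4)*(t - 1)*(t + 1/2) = t^3 - 9*t^2/2 + 3*t/2 + 2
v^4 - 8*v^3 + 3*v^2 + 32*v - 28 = (v - 7)*(v - 2)*(v - 1)*(v + 2)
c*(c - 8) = c^2 - 8*c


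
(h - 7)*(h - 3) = h^2 - 10*h + 21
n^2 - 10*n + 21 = (n - 7)*(n - 3)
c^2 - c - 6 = (c - 3)*(c + 2)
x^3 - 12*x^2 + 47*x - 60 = (x - 5)*(x - 4)*(x - 3)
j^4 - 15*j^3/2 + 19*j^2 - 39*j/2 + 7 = (j - 7/2)*(j - 2)*(j - 1)^2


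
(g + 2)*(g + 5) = g^2 + 7*g + 10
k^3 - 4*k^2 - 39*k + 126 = (k - 7)*(k - 3)*(k + 6)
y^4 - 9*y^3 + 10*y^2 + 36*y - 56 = (y - 7)*(y - 2)^2*(y + 2)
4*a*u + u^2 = u*(4*a + u)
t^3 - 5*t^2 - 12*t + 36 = (t - 6)*(t - 2)*(t + 3)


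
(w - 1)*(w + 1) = w^2 - 1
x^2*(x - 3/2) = x^3 - 3*x^2/2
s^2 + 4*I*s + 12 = (s - 2*I)*(s + 6*I)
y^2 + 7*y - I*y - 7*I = (y + 7)*(y - I)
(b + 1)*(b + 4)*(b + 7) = b^3 + 12*b^2 + 39*b + 28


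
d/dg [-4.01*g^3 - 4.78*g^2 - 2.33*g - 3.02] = -12.03*g^2 - 9.56*g - 2.33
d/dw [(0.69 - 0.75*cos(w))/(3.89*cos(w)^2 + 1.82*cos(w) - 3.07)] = (-2.9175*cos(w)^2 + 5.3682*cos(w) - 1.0467)*sin(w)/(15.1321*cos(w)^4 + 14.1596*cos(w)^3 - 20.5722*cos(w)^2 - 11.1748*cos(w) + 9.4249)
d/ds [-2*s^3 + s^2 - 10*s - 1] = -6*s^2 + 2*s - 10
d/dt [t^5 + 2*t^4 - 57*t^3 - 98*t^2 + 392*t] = 5*t^4 + 8*t^3 - 171*t^2 - 196*t + 392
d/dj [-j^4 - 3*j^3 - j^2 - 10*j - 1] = -4*j^3 - 9*j^2 - 2*j - 10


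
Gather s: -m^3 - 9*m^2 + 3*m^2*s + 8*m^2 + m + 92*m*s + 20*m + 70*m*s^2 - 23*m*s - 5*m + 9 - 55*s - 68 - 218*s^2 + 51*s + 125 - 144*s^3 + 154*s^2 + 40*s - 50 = -m^3 - m^2 + 16*m - 144*s^3 + s^2*(70*m - 64) + s*(3*m^2 + 69*m + 36) + 16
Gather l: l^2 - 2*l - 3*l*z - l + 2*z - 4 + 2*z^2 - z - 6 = l^2 + l*(-3*z - 3) + 2*z^2 + z - 10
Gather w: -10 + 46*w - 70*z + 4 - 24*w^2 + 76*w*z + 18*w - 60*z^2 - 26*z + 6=-24*w^2 + w*(76*z + 64) - 60*z^2 - 96*z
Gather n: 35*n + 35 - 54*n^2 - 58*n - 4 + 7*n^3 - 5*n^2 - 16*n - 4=7*n^3 - 59*n^2 - 39*n + 27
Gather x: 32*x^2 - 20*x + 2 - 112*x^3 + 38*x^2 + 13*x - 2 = -112*x^3 + 70*x^2 - 7*x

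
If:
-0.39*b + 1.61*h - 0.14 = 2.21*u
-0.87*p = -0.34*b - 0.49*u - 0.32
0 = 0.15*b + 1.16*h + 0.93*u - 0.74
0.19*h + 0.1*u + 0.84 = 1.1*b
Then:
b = 0.85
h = 0.44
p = 0.76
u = 0.11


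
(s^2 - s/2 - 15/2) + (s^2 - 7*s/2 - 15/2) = 2*s^2 - 4*s - 15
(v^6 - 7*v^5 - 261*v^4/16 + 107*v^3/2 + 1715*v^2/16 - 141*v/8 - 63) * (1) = v^6 - 7*v^5 - 261*v^4/16 + 107*v^3/2 + 1715*v^2/16 - 141*v/8 - 63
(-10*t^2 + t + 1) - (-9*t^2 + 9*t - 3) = -t^2 - 8*t + 4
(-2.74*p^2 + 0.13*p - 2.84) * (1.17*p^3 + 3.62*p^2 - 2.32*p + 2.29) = -3.2058*p^5 - 9.7667*p^4 + 3.5046*p^3 - 16.857*p^2 + 6.8865*p - 6.5036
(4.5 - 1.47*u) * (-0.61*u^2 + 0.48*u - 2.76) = 0.8967*u^3 - 3.4506*u^2 + 6.2172*u - 12.42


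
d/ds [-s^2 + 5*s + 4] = 5 - 2*s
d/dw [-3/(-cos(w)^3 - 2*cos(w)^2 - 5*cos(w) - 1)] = 3*(3*cos(w)^2 + 4*cos(w) + 5)*sin(w)/(cos(w)^3 + 2*cos(w)^2 + 5*cos(w) + 1)^2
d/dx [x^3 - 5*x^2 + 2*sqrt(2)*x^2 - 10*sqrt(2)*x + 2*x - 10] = 3*x^2 - 10*x + 4*sqrt(2)*x - 10*sqrt(2) + 2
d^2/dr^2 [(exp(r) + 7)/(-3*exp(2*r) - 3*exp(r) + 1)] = (-9*exp(4*r) - 243*exp(3*r) - 207*exp(2*r) - 150*exp(r) - 22)*exp(r)/(27*exp(6*r) + 81*exp(5*r) + 54*exp(4*r) - 27*exp(3*r) - 18*exp(2*r) + 9*exp(r) - 1)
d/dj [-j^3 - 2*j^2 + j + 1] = -3*j^2 - 4*j + 1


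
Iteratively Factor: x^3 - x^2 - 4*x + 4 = (x + 2)*(x^2 - 3*x + 2) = (x - 1)*(x + 2)*(x - 2)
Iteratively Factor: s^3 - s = (s - 1)*(s^2 + s) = s*(s - 1)*(s + 1)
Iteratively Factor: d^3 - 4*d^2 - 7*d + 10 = (d - 1)*(d^2 - 3*d - 10) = (d - 5)*(d - 1)*(d + 2)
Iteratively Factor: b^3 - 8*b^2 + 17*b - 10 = (b - 5)*(b^2 - 3*b + 2) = (b - 5)*(b - 1)*(b - 2)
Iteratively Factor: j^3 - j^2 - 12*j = (j + 3)*(j^2 - 4*j) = (j - 4)*(j + 3)*(j)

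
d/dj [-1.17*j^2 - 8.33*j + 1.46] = -2.34*j - 8.33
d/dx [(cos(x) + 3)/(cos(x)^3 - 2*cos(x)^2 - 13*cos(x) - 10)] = (-21*cos(x) + 7*cos(2*x) + cos(3*x) - 51)*sin(x)/(2*(cos(x) - 5)^2*(cos(x) + 1)^2*(cos(x) + 2)^2)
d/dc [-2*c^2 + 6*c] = 6 - 4*c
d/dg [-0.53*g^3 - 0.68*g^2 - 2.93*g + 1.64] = -1.59*g^2 - 1.36*g - 2.93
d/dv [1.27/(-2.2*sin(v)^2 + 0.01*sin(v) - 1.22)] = (5.588*sin(v) - 0.0127)*cos(v)/(2.2*sin(v)^2 - 0.01*sin(v) + 1.22)^2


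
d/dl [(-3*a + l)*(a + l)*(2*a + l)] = -7*a^2 + 3*l^2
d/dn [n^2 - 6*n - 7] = 2*n - 6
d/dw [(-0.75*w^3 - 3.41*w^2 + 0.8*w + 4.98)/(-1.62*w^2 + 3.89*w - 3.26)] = (1.215*w^4 - 5.835*w^3 - 4.6339*w^2 + 38.3684*w - 21.9802)/(2.6244*w^4 - 12.6036*w^3 + 25.6945*w^2 - 25.3628*w + 10.6276)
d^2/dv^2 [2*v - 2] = 0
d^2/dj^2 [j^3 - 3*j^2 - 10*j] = 6*j - 6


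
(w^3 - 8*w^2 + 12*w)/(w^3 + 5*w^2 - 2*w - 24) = w*(w - 6)/(w^2 + 7*w + 12)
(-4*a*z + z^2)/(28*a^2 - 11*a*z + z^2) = z/(-7*a + z)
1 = 1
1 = 1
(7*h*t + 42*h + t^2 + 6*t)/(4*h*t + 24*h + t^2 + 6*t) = (7*h + t)/(4*h + t)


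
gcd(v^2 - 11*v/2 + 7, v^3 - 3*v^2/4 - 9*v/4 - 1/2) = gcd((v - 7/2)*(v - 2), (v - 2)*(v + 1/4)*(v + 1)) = v - 2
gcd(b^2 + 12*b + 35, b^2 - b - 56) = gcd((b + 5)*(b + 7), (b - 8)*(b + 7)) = b + 7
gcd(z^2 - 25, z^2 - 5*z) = z - 5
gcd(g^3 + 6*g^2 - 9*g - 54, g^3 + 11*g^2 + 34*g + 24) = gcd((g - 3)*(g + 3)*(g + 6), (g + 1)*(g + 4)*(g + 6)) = g + 6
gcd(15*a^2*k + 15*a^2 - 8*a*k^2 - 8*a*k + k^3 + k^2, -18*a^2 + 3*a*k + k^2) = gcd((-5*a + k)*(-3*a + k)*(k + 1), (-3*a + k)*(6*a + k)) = 3*a - k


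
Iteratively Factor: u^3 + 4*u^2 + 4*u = (u + 2)*(u^2 + 2*u) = u*(u + 2)*(u + 2)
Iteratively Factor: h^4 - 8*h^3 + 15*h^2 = (h)*(h^3 - 8*h^2 + 15*h) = h^2*(h^2 - 8*h + 15) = h^2*(h - 3)*(h - 5)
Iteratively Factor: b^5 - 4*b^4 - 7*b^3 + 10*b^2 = (b - 1)*(b^4 - 3*b^3 - 10*b^2) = b*(b - 1)*(b^3 - 3*b^2 - 10*b) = b*(b - 5)*(b - 1)*(b^2 + 2*b) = b*(b - 5)*(b - 1)*(b + 2)*(b)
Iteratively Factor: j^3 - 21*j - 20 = (j - 5)*(j^2 + 5*j + 4) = (j - 5)*(j + 1)*(j + 4)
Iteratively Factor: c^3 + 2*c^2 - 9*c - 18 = (c + 2)*(c^2 - 9) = (c + 2)*(c + 3)*(c - 3)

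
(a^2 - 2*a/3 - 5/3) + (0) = a^2 - 2*a/3 - 5/3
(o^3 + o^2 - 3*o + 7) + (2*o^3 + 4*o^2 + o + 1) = 3*o^3 + 5*o^2 - 2*o + 8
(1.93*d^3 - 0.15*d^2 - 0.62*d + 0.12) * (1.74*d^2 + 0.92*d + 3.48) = 3.3582*d^5 + 1.5146*d^4 + 5.4996*d^3 - 0.8836*d^2 - 2.0472*d + 0.4176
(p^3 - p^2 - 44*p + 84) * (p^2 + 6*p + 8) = p^5 + 5*p^4 - 42*p^3 - 188*p^2 + 152*p + 672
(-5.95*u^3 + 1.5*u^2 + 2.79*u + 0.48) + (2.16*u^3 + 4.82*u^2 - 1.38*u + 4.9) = -3.79*u^3 + 6.32*u^2 + 1.41*u + 5.38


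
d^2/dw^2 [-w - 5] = 0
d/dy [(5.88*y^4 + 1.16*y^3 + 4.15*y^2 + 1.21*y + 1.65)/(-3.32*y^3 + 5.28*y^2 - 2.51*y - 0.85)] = (-19.5216*y^6 + 62.0928*y^5 - 24.3736*y^4 - 17.7808*y^3 - 3.3293*y^2 - 24.479*y + 3.113)/(11.0224*y^6 - 35.0592*y^5 + 44.5448*y^4 - 20.8616*y^3 - 2.6759*y^2 + 4.267*y + 0.7225)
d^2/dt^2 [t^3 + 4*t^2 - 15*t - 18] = 6*t + 8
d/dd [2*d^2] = 4*d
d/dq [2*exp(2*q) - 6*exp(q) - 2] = (4*exp(q) - 6)*exp(q)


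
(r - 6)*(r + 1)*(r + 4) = r^3 - r^2 - 26*r - 24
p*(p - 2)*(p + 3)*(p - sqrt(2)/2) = p^4 - sqrt(2)*p^3/2 + p^3 - 6*p^2 - sqrt(2)*p^2/2 + 3*sqrt(2)*p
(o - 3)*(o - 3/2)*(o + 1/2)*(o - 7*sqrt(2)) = o^4 - 7*sqrt(2)*o^3 - 4*o^3 + 9*o^2/4 + 28*sqrt(2)*o^2 - 63*sqrt(2)*o/4 + 9*o/4 - 63*sqrt(2)/4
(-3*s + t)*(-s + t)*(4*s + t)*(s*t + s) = 12*s^4*t + 12*s^4 - 13*s^3*t^2 - 13*s^3*t + s*t^4 + s*t^3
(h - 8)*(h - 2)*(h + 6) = h^3 - 4*h^2 - 44*h + 96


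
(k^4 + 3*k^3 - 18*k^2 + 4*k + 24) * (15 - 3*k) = -3*k^5 + 6*k^4 + 99*k^3 - 282*k^2 - 12*k + 360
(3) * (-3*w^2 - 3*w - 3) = -9*w^2 - 9*w - 9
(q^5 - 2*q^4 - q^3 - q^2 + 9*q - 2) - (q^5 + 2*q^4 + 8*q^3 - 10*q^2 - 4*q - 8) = -4*q^4 - 9*q^3 + 9*q^2 + 13*q + 6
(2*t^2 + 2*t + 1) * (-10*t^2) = -20*t^4 - 20*t^3 - 10*t^2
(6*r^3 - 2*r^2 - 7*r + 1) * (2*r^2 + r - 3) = 12*r^5 + 2*r^4 - 34*r^3 + r^2 + 22*r - 3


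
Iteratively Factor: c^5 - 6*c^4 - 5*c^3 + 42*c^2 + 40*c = (c - 5)*(c^4 - c^3 - 10*c^2 - 8*c) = c*(c - 5)*(c^3 - c^2 - 10*c - 8) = c*(c - 5)*(c - 4)*(c^2 + 3*c + 2) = c*(c - 5)*(c - 4)*(c + 2)*(c + 1)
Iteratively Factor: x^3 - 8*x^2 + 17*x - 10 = (x - 2)*(x^2 - 6*x + 5) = (x - 2)*(x - 1)*(x - 5)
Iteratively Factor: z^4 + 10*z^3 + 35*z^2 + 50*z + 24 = (z + 2)*(z^3 + 8*z^2 + 19*z + 12) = (z + 1)*(z + 2)*(z^2 + 7*z + 12) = (z + 1)*(z + 2)*(z + 4)*(z + 3)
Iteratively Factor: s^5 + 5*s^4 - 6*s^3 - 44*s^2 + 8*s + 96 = (s + 3)*(s^4 + 2*s^3 - 12*s^2 - 8*s + 32) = (s + 3)*(s + 4)*(s^3 - 2*s^2 - 4*s + 8) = (s + 2)*(s + 3)*(s + 4)*(s^2 - 4*s + 4) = (s - 2)*(s + 2)*(s + 3)*(s + 4)*(s - 2)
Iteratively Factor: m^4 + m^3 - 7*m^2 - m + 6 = (m - 2)*(m^3 + 3*m^2 - m - 3) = (m - 2)*(m + 3)*(m^2 - 1) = (m - 2)*(m + 1)*(m + 3)*(m - 1)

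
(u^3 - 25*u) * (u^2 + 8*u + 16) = u^5 + 8*u^4 - 9*u^3 - 200*u^2 - 400*u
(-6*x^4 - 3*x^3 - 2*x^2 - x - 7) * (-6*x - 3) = 36*x^5 + 36*x^4 + 21*x^3 + 12*x^2 + 45*x + 21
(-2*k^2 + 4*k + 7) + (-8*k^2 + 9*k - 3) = -10*k^2 + 13*k + 4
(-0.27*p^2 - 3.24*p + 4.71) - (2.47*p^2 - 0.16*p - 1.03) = -2.74*p^2 - 3.08*p + 5.74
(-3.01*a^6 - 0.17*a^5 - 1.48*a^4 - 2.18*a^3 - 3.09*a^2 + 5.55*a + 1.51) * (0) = 0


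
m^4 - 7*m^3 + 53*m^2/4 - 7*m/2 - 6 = (m - 4)*(m - 2)*(m - 3/2)*(m + 1/2)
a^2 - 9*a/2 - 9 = (a - 6)*(a + 3/2)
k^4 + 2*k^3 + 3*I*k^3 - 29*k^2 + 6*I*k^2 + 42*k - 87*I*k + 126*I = (k - 3)*(k - 2)*(k + 7)*(k + 3*I)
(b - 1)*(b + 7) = b^2 + 6*b - 7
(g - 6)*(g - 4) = g^2 - 10*g + 24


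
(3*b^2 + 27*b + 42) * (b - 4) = 3*b^3 + 15*b^2 - 66*b - 168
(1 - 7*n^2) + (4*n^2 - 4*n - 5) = -3*n^2 - 4*n - 4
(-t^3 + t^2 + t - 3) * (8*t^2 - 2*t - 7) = -8*t^5 + 10*t^4 + 13*t^3 - 33*t^2 - t + 21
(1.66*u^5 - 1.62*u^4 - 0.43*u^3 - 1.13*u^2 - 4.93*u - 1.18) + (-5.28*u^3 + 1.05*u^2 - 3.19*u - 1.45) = 1.66*u^5 - 1.62*u^4 - 5.71*u^3 - 0.0799999999999998*u^2 - 8.12*u - 2.63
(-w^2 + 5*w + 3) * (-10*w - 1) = 10*w^3 - 49*w^2 - 35*w - 3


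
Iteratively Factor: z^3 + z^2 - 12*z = (z + 4)*(z^2 - 3*z) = (z - 3)*(z + 4)*(z)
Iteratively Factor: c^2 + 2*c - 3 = (c - 1)*(c + 3)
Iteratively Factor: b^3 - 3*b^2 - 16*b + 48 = (b - 4)*(b^2 + b - 12) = (b - 4)*(b - 3)*(b + 4)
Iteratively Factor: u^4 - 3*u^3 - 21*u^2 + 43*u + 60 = (u + 4)*(u^3 - 7*u^2 + 7*u + 15) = (u + 1)*(u + 4)*(u^2 - 8*u + 15) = (u - 3)*(u + 1)*(u + 4)*(u - 5)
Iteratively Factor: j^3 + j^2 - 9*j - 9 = (j + 1)*(j^2 - 9) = (j - 3)*(j + 1)*(j + 3)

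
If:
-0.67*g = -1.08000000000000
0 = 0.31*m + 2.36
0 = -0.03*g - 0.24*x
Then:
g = 1.61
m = -7.61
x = -0.20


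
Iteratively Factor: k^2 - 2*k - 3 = (k - 3)*(k + 1)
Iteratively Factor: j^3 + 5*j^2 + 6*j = (j + 2)*(j^2 + 3*j) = (j + 2)*(j + 3)*(j)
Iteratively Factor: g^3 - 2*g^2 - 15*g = (g + 3)*(g^2 - 5*g) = (g - 5)*(g + 3)*(g)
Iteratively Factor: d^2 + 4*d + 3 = (d + 3)*(d + 1)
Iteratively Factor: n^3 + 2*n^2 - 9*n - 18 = (n - 3)*(n^2 + 5*n + 6) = (n - 3)*(n + 3)*(n + 2)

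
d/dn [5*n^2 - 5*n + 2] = 10*n - 5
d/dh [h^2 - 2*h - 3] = 2*h - 2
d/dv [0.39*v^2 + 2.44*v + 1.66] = 0.78*v + 2.44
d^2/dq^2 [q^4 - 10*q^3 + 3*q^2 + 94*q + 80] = 12*q^2 - 60*q + 6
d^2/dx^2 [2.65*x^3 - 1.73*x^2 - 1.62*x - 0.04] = 15.9*x - 3.46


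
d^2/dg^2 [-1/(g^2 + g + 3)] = 2*(g^2 + g - (2*g + 1)^2 + 3)/(g^2 + g + 3)^3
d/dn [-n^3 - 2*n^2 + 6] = n*(-3*n - 4)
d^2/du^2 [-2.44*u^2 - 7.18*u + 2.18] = -4.88000000000000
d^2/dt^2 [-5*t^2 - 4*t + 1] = -10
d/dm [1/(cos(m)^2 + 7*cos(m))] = (2*cos(m) + 7)*sin(m)/((cos(m) + 7)^2*cos(m)^2)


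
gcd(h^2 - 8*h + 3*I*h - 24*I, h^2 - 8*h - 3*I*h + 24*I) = h - 8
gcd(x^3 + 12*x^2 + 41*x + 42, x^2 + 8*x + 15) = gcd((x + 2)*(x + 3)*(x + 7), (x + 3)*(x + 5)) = x + 3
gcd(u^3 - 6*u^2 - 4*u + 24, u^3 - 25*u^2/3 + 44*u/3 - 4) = u^2 - 8*u + 12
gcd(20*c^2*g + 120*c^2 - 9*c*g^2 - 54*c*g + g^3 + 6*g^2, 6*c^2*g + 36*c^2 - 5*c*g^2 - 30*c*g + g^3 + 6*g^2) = g + 6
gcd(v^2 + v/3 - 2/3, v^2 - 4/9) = v - 2/3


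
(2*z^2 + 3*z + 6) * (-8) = -16*z^2 - 24*z - 48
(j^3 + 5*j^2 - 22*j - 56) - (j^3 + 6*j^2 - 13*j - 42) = -j^2 - 9*j - 14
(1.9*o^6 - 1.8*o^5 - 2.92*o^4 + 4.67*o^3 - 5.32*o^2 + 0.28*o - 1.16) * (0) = 0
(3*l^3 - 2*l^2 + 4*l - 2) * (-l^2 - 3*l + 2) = -3*l^5 - 7*l^4 + 8*l^3 - 14*l^2 + 14*l - 4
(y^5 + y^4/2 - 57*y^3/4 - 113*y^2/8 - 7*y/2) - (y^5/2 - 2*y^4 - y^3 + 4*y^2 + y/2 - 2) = y^5/2 + 5*y^4/2 - 53*y^3/4 - 145*y^2/8 - 4*y + 2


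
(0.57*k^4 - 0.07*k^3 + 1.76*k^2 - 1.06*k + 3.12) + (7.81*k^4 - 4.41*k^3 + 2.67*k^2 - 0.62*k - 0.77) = 8.38*k^4 - 4.48*k^3 + 4.43*k^2 - 1.68*k + 2.35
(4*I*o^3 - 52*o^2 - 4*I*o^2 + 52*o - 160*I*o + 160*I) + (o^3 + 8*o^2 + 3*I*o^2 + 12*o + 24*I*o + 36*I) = o^3 + 4*I*o^3 - 44*o^2 - I*o^2 + 64*o - 136*I*o + 196*I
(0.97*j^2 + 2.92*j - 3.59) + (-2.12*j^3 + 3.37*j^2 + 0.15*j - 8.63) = -2.12*j^3 + 4.34*j^2 + 3.07*j - 12.22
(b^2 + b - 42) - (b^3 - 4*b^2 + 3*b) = -b^3 + 5*b^2 - 2*b - 42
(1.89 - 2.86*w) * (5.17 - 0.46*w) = 1.3156*w^2 - 15.6556*w + 9.7713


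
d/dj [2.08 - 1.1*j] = -1.10000000000000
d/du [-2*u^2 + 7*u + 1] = 7 - 4*u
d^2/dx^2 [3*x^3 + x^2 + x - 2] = 18*x + 2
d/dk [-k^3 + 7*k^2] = k*(14 - 3*k)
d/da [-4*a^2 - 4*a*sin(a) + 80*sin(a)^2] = -4*a*cos(a) - 8*a - 4*sin(a) + 80*sin(2*a)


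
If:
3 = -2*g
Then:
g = -3/2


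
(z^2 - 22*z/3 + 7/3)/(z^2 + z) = (3*z^2 - 22*z + 7)/(3*z*(z + 1))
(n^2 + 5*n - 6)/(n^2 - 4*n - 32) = (-n^2 - 5*n + 6)/(-n^2 + 4*n + 32)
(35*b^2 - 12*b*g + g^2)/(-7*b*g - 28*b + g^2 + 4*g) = (-5*b + g)/(g + 4)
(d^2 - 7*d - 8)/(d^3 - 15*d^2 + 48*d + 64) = 1/(d - 8)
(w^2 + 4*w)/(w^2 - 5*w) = (w + 4)/(w - 5)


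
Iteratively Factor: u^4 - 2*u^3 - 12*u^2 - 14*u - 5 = (u - 5)*(u^3 + 3*u^2 + 3*u + 1) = (u - 5)*(u + 1)*(u^2 + 2*u + 1) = (u - 5)*(u + 1)^2*(u + 1)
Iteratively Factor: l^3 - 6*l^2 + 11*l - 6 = (l - 3)*(l^2 - 3*l + 2) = (l - 3)*(l - 1)*(l - 2)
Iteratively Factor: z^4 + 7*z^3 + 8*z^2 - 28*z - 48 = (z - 2)*(z^3 + 9*z^2 + 26*z + 24) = (z - 2)*(z + 4)*(z^2 + 5*z + 6) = (z - 2)*(z + 2)*(z + 4)*(z + 3)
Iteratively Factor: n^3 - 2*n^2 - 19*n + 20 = (n - 5)*(n^2 + 3*n - 4) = (n - 5)*(n + 4)*(n - 1)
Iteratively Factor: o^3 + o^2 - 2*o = (o + 2)*(o^2 - o) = o*(o + 2)*(o - 1)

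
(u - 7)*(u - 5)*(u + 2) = u^3 - 10*u^2 + 11*u + 70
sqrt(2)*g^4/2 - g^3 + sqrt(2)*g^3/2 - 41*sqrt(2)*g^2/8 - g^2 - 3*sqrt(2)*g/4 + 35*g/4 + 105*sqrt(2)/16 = (g - 5/2)*(g + 7/2)*(g - 3*sqrt(2)/2)*(sqrt(2)*g/2 + 1/2)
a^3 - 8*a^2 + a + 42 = (a - 7)*(a - 3)*(a + 2)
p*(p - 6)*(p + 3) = p^3 - 3*p^2 - 18*p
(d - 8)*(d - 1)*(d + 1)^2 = d^4 - 7*d^3 - 9*d^2 + 7*d + 8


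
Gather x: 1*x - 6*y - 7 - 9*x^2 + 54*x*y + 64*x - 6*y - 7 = -9*x^2 + x*(54*y + 65) - 12*y - 14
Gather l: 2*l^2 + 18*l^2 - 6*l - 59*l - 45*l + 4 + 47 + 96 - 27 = 20*l^2 - 110*l + 120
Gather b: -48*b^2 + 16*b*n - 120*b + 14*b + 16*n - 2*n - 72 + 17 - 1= -48*b^2 + b*(16*n - 106) + 14*n - 56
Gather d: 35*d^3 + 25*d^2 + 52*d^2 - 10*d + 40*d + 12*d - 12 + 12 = 35*d^3 + 77*d^2 + 42*d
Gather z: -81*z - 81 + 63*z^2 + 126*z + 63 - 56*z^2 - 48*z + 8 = 7*z^2 - 3*z - 10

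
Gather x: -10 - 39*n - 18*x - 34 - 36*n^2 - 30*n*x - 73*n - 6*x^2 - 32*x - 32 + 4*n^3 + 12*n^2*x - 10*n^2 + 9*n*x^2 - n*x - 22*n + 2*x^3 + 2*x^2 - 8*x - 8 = 4*n^3 - 46*n^2 - 134*n + 2*x^3 + x^2*(9*n - 4) + x*(12*n^2 - 31*n - 58) - 84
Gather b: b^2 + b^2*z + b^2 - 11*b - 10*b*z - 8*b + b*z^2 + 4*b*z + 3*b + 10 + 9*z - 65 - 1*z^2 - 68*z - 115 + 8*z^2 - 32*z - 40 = b^2*(z + 2) + b*(z^2 - 6*z - 16) + 7*z^2 - 91*z - 210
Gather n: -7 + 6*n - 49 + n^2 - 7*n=n^2 - n - 56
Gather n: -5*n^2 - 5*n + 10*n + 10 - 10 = -5*n^2 + 5*n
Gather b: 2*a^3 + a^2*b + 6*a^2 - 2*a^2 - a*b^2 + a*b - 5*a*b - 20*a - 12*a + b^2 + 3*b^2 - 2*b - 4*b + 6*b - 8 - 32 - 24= 2*a^3 + 4*a^2 - 32*a + b^2*(4 - a) + b*(a^2 - 4*a) - 64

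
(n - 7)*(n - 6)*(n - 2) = n^3 - 15*n^2 + 68*n - 84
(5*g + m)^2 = 25*g^2 + 10*g*m + m^2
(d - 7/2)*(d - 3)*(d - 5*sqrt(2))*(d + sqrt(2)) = d^4 - 13*d^3/2 - 4*sqrt(2)*d^3 + d^2/2 + 26*sqrt(2)*d^2 - 42*sqrt(2)*d + 65*d - 105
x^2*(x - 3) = x^3 - 3*x^2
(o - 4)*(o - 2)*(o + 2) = o^3 - 4*o^2 - 4*o + 16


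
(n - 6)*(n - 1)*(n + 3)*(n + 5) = n^4 + n^3 - 35*n^2 - 57*n + 90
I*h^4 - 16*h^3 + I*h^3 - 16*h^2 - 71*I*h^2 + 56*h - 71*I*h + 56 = (h + I)*(h + 7*I)*(h + 8*I)*(I*h + I)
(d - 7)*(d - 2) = d^2 - 9*d + 14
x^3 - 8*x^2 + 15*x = x*(x - 5)*(x - 3)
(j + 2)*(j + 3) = j^2 + 5*j + 6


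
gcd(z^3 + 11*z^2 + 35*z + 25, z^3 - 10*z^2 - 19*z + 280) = z + 5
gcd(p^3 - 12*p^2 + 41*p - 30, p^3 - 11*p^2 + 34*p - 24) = p^2 - 7*p + 6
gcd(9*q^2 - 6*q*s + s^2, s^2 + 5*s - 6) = 1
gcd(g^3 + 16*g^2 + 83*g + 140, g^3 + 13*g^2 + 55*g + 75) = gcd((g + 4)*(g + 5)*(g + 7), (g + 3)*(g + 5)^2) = g + 5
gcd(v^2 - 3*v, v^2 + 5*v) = v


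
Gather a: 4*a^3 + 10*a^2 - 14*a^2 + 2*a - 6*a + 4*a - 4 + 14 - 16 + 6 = 4*a^3 - 4*a^2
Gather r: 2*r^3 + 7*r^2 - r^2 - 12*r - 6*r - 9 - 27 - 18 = 2*r^3 + 6*r^2 - 18*r - 54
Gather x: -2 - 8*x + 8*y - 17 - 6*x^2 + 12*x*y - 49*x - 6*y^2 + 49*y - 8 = -6*x^2 + x*(12*y - 57) - 6*y^2 + 57*y - 27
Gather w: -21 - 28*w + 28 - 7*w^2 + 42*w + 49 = -7*w^2 + 14*w + 56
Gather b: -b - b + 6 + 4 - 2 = 8 - 2*b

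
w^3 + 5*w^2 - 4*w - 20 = (w - 2)*(w + 2)*(w + 5)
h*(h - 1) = h^2 - h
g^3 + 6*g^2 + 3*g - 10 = (g - 1)*(g + 2)*(g + 5)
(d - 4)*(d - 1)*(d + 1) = d^3 - 4*d^2 - d + 4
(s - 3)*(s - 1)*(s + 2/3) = s^3 - 10*s^2/3 + s/3 + 2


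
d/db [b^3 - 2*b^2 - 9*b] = 3*b^2 - 4*b - 9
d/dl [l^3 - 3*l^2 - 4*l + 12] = 3*l^2 - 6*l - 4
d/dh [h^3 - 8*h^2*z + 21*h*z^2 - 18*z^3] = 3*h^2 - 16*h*z + 21*z^2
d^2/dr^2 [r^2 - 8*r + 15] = 2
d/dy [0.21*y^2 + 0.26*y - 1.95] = 0.42*y + 0.26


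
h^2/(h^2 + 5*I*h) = h/(h + 5*I)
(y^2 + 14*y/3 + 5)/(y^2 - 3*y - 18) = (y + 5/3)/(y - 6)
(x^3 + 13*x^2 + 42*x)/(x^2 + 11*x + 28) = x*(x + 6)/(x + 4)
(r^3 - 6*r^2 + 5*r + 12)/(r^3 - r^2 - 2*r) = (r^2 - 7*r + 12)/(r*(r - 2))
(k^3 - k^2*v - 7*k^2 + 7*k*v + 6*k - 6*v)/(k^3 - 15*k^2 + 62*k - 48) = (k - v)/(k - 8)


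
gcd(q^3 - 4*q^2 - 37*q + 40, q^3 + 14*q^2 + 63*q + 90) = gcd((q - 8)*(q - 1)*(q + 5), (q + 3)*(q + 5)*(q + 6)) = q + 5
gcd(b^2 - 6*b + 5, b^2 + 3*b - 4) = b - 1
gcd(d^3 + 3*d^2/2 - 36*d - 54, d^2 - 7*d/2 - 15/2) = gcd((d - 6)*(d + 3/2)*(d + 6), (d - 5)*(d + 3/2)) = d + 3/2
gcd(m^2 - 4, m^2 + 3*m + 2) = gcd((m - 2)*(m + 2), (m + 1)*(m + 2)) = m + 2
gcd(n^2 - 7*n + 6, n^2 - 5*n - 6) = n - 6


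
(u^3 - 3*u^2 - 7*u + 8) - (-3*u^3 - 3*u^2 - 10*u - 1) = 4*u^3 + 3*u + 9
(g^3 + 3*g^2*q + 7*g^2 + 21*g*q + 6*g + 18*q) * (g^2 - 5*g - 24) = g^5 + 3*g^4*q + 2*g^4 + 6*g^3*q - 53*g^3 - 159*g^2*q - 198*g^2 - 594*g*q - 144*g - 432*q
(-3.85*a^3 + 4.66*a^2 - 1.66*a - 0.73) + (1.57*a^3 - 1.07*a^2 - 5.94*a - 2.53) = -2.28*a^3 + 3.59*a^2 - 7.6*a - 3.26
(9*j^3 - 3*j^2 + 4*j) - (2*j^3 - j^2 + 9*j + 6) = 7*j^3 - 2*j^2 - 5*j - 6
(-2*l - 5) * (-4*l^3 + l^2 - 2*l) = 8*l^4 + 18*l^3 - l^2 + 10*l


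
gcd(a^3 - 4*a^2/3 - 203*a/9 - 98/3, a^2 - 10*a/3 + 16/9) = 1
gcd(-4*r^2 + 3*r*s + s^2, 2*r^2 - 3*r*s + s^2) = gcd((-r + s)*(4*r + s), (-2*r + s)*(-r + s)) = r - s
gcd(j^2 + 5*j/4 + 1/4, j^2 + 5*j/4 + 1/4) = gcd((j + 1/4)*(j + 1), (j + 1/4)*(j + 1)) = j^2 + 5*j/4 + 1/4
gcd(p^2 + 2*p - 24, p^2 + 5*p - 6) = p + 6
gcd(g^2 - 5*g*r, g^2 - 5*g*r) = -g^2 + 5*g*r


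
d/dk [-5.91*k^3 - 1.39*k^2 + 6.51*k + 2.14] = -17.73*k^2 - 2.78*k + 6.51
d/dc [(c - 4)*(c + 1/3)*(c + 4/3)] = 3*c^2 - 14*c/3 - 56/9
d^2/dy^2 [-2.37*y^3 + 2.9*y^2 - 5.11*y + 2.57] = 5.8 - 14.22*y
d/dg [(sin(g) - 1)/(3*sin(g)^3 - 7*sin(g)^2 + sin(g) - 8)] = (-6*sin(g)^3 + 16*sin(g)^2 - 14*sin(g) - 7)*cos(g)/(3*sin(g)^3 - 7*sin(g)^2 + sin(g) - 8)^2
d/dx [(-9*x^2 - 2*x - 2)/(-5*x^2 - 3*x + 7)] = (17*x^2 - 146*x - 20)/(25*x^4 + 30*x^3 - 61*x^2 - 42*x + 49)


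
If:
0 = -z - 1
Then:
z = -1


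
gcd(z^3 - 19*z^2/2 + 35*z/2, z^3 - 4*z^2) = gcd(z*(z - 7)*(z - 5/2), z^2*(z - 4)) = z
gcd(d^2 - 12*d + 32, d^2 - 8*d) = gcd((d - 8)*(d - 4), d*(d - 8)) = d - 8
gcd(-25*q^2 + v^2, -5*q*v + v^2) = 5*q - v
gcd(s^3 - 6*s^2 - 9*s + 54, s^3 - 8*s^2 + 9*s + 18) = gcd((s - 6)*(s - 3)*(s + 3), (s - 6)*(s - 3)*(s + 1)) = s^2 - 9*s + 18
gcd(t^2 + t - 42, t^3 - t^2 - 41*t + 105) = t + 7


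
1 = 1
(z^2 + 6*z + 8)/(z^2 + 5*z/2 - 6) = 2*(z + 2)/(2*z - 3)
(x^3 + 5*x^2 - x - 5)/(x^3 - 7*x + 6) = (x^2 + 6*x + 5)/(x^2 + x - 6)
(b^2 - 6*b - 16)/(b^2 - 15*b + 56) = (b + 2)/(b - 7)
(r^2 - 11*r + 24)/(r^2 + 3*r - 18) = (r - 8)/(r + 6)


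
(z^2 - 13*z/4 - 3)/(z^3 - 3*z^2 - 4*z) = (z + 3/4)/(z*(z + 1))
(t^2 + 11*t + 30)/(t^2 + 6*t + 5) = (t + 6)/(t + 1)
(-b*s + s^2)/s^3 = (-b + s)/s^2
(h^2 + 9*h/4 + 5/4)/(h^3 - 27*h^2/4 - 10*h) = (h + 1)/(h*(h - 8))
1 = 1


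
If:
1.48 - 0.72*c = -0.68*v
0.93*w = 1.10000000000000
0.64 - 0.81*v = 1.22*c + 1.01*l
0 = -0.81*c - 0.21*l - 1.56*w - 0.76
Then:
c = -8.21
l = 19.27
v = -10.87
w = 1.18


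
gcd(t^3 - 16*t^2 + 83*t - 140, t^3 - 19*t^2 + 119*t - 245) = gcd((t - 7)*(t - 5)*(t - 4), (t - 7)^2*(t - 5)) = t^2 - 12*t + 35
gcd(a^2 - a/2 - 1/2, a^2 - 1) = a - 1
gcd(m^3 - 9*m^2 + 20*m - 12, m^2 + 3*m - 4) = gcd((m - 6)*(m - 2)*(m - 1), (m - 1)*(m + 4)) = m - 1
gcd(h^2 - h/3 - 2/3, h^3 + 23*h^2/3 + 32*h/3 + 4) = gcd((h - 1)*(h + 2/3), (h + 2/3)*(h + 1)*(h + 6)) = h + 2/3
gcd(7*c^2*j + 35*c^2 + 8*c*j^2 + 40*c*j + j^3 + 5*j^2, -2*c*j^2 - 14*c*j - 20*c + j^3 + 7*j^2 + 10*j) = j + 5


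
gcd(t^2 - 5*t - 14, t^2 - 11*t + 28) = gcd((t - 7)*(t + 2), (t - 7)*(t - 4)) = t - 7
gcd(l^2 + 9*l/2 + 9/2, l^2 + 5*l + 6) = l + 3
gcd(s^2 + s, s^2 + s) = s^2 + s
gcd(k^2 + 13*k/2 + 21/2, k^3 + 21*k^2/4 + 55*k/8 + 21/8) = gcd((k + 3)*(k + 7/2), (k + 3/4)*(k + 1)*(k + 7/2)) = k + 7/2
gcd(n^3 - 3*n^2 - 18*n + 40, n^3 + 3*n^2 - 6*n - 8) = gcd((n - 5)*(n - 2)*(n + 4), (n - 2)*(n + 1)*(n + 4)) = n^2 + 2*n - 8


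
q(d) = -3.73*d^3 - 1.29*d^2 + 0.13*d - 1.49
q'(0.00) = 0.13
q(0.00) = -1.49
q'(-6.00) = -387.23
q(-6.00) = 756.97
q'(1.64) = -34.20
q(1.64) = -21.20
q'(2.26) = -62.85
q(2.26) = -50.84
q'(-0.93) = -7.15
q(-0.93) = 0.27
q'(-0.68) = -3.29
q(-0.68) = -1.00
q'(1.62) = -33.42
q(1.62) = -20.52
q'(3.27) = -127.96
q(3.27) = -145.28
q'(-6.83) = -504.25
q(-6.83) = 1125.87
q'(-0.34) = -0.29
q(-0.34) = -1.54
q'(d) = -11.19*d^2 - 2.58*d + 0.13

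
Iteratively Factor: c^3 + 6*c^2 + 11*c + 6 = (c + 3)*(c^2 + 3*c + 2) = (c + 2)*(c + 3)*(c + 1)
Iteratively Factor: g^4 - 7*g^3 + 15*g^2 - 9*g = (g - 1)*(g^3 - 6*g^2 + 9*g) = g*(g - 1)*(g^2 - 6*g + 9) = g*(g - 3)*(g - 1)*(g - 3)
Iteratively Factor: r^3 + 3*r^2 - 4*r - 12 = (r - 2)*(r^2 + 5*r + 6) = (r - 2)*(r + 3)*(r + 2)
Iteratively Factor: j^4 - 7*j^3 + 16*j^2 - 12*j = (j - 3)*(j^3 - 4*j^2 + 4*j) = (j - 3)*(j - 2)*(j^2 - 2*j) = j*(j - 3)*(j - 2)*(j - 2)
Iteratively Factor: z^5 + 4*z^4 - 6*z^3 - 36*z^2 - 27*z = (z)*(z^4 + 4*z^3 - 6*z^2 - 36*z - 27) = z*(z + 1)*(z^3 + 3*z^2 - 9*z - 27) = z*(z + 1)*(z + 3)*(z^2 - 9) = z*(z + 1)*(z + 3)^2*(z - 3)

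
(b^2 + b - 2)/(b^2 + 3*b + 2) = (b - 1)/(b + 1)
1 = 1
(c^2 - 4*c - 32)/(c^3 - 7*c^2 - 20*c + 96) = 1/(c - 3)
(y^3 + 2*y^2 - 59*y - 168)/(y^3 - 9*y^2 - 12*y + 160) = (y^2 + 10*y + 21)/(y^2 - y - 20)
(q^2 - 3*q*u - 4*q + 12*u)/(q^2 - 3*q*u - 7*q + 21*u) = (q - 4)/(q - 7)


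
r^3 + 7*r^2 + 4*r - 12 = (r - 1)*(r + 2)*(r + 6)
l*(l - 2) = l^2 - 2*l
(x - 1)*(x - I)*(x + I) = x^3 - x^2 + x - 1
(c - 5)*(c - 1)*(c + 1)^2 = c^4 - 4*c^3 - 6*c^2 + 4*c + 5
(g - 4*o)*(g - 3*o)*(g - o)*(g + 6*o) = g^4 - 2*g^3*o - 29*g^2*o^2 + 102*g*o^3 - 72*o^4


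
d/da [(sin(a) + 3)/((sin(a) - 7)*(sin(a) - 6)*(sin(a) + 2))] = 2*(-sin(a)^3 + sin(a)^2 + 33*sin(a) + 18)*cos(a)/((sin(a) - 7)^2*(sin(a) - 6)^2*(sin(a) + 2)^2)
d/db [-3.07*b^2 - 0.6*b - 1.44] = -6.14*b - 0.6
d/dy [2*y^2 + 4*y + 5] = 4*y + 4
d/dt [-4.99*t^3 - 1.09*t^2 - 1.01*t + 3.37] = -14.97*t^2 - 2.18*t - 1.01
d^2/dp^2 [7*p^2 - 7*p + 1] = 14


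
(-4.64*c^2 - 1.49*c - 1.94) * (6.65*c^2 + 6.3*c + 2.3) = -30.856*c^4 - 39.1405*c^3 - 32.96*c^2 - 15.649*c - 4.462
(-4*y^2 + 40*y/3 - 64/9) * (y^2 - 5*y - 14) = -4*y^4 + 100*y^3/3 - 160*y^2/9 - 1360*y/9 + 896/9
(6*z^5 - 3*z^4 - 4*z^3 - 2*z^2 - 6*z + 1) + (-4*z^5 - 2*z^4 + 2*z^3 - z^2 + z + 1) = 2*z^5 - 5*z^4 - 2*z^3 - 3*z^2 - 5*z + 2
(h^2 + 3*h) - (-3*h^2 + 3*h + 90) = 4*h^2 - 90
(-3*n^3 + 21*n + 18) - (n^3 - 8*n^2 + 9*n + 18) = -4*n^3 + 8*n^2 + 12*n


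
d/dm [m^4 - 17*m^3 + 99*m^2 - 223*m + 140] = 4*m^3 - 51*m^2 + 198*m - 223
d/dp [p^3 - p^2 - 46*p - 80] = 3*p^2 - 2*p - 46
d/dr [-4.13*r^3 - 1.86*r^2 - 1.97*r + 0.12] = -12.39*r^2 - 3.72*r - 1.97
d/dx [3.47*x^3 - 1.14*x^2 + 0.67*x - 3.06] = 10.41*x^2 - 2.28*x + 0.67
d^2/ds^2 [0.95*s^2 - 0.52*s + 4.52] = 1.90000000000000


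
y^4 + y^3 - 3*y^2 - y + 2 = (y - 1)^2*(y + 1)*(y + 2)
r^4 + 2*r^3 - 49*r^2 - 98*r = r*(r - 7)*(r + 2)*(r + 7)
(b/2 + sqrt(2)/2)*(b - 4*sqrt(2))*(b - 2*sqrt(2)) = b^3/2 - 5*sqrt(2)*b^2/2 + 2*b + 8*sqrt(2)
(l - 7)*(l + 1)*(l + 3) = l^3 - 3*l^2 - 25*l - 21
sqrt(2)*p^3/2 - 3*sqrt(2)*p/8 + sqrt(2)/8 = (p - 1/2)^2*(sqrt(2)*p/2 + sqrt(2)/2)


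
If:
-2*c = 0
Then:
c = 0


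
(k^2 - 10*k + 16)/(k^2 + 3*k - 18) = (k^2 - 10*k + 16)/(k^2 + 3*k - 18)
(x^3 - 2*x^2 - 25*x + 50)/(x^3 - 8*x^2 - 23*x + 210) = (x^2 - 7*x + 10)/(x^2 - 13*x + 42)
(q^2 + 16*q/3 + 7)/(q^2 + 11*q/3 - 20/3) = (3*q^2 + 16*q + 21)/(3*q^2 + 11*q - 20)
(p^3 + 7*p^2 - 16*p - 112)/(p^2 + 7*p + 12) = (p^2 + 3*p - 28)/(p + 3)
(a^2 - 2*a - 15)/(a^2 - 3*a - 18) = (a - 5)/(a - 6)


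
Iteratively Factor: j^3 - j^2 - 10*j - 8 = (j - 4)*(j^2 + 3*j + 2) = (j - 4)*(j + 1)*(j + 2)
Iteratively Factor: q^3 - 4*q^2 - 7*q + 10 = (q + 2)*(q^2 - 6*q + 5) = (q - 5)*(q + 2)*(q - 1)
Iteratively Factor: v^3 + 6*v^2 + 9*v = (v + 3)*(v^2 + 3*v) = (v + 3)^2*(v)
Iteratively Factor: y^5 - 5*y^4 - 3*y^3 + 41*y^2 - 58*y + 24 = (y - 2)*(y^4 - 3*y^3 - 9*y^2 + 23*y - 12) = (y - 4)*(y - 2)*(y^3 + y^2 - 5*y + 3) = (y - 4)*(y - 2)*(y + 3)*(y^2 - 2*y + 1) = (y - 4)*(y - 2)*(y - 1)*(y + 3)*(y - 1)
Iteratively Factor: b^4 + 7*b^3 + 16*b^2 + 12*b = (b)*(b^3 + 7*b^2 + 16*b + 12) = b*(b + 2)*(b^2 + 5*b + 6) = b*(b + 2)*(b + 3)*(b + 2)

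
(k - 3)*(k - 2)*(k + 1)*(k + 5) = k^4 + k^3 - 19*k^2 + 11*k + 30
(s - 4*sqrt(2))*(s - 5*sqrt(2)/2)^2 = s^3 - 9*sqrt(2)*s^2 + 105*s/2 - 50*sqrt(2)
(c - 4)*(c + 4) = c^2 - 16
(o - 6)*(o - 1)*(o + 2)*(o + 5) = o^4 - 33*o^2 - 28*o + 60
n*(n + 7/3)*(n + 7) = n^3 + 28*n^2/3 + 49*n/3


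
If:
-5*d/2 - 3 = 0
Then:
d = -6/5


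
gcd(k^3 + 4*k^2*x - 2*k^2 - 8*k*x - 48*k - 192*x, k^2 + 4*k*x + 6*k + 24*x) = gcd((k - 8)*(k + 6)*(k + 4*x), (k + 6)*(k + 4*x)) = k^2 + 4*k*x + 6*k + 24*x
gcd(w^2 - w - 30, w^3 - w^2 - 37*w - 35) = w + 5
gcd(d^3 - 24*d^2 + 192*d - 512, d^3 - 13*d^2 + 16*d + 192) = d^2 - 16*d + 64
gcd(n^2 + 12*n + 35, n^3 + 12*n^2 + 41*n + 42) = n + 7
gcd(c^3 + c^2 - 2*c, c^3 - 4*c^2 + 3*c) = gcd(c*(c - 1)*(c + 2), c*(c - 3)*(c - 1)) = c^2 - c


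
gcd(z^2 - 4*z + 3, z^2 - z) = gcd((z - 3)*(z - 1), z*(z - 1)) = z - 1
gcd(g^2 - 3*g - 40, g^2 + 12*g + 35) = g + 5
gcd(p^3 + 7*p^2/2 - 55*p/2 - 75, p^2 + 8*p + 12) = p + 6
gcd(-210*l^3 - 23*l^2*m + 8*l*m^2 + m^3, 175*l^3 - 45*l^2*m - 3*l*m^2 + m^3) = 35*l^2 - 2*l*m - m^2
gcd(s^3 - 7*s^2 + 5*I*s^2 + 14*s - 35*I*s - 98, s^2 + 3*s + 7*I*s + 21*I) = s + 7*I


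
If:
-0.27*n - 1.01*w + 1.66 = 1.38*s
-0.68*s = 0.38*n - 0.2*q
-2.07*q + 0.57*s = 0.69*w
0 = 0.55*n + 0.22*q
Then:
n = 0.33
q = -0.83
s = -0.43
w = 2.14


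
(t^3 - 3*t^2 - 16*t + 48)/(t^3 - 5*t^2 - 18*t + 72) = (t - 4)/(t - 6)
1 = 1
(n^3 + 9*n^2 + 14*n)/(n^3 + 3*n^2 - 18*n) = (n^2 + 9*n + 14)/(n^2 + 3*n - 18)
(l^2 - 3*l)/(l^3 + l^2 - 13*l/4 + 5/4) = 4*l*(l - 3)/(4*l^3 + 4*l^2 - 13*l + 5)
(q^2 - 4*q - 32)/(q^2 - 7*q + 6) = (q^2 - 4*q - 32)/(q^2 - 7*q + 6)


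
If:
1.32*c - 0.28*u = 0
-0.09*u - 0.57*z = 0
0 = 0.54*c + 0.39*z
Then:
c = 0.00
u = 0.00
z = 0.00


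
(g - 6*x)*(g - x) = g^2 - 7*g*x + 6*x^2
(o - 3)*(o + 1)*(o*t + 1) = o^3*t - 2*o^2*t + o^2 - 3*o*t - 2*o - 3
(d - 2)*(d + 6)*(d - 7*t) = d^3 - 7*d^2*t + 4*d^2 - 28*d*t - 12*d + 84*t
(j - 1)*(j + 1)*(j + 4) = j^3 + 4*j^2 - j - 4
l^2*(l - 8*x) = l^3 - 8*l^2*x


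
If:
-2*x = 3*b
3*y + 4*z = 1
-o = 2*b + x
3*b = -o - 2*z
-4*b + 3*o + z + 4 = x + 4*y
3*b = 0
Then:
No Solution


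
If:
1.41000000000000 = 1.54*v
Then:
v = 0.92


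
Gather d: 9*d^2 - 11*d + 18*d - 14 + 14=9*d^2 + 7*d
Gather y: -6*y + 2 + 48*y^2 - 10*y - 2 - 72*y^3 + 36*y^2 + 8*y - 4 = -72*y^3 + 84*y^2 - 8*y - 4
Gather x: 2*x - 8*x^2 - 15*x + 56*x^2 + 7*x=48*x^2 - 6*x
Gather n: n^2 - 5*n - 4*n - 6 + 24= n^2 - 9*n + 18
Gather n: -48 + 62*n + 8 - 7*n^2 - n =-7*n^2 + 61*n - 40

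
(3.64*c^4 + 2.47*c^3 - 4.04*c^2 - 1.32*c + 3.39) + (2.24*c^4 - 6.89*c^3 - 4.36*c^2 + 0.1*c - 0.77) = 5.88*c^4 - 4.42*c^3 - 8.4*c^2 - 1.22*c + 2.62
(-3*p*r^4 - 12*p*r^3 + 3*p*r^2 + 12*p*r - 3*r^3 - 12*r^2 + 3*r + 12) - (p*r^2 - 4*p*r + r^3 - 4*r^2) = -3*p*r^4 - 12*p*r^3 + 2*p*r^2 + 16*p*r - 4*r^3 - 8*r^2 + 3*r + 12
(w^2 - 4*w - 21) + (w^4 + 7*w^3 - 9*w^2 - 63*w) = w^4 + 7*w^3 - 8*w^2 - 67*w - 21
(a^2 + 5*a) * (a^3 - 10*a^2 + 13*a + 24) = a^5 - 5*a^4 - 37*a^3 + 89*a^2 + 120*a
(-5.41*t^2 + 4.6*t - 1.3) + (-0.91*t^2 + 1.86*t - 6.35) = -6.32*t^2 + 6.46*t - 7.65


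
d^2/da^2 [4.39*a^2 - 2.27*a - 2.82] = 8.78000000000000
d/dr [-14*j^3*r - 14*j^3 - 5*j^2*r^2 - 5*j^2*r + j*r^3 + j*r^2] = j*(-14*j^2 - 10*j*r - 5*j + 3*r^2 + 2*r)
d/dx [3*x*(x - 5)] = 6*x - 15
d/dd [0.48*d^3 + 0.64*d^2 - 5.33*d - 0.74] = 1.44*d^2 + 1.28*d - 5.33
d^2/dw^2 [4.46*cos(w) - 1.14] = -4.46*cos(w)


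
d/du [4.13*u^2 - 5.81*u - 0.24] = 8.26*u - 5.81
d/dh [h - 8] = 1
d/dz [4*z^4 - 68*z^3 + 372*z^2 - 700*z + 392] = 16*z^3 - 204*z^2 + 744*z - 700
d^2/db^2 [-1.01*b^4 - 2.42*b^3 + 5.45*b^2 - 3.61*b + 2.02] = -12.12*b^2 - 14.52*b + 10.9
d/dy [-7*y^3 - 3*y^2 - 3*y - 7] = -21*y^2 - 6*y - 3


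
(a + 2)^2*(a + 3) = a^3 + 7*a^2 + 16*a + 12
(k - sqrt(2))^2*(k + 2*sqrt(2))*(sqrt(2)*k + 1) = sqrt(2)*k^4 + k^3 - 6*sqrt(2)*k^2 + 2*k + 4*sqrt(2)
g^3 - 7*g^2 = g^2*(g - 7)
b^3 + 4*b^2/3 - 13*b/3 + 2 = (b - 1)*(b - 2/3)*(b + 3)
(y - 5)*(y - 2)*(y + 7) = y^3 - 39*y + 70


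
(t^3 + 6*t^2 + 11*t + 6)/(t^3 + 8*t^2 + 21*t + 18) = (t + 1)/(t + 3)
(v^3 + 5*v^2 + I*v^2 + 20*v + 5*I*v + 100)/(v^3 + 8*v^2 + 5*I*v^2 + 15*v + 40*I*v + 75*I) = (v - 4*I)/(v + 3)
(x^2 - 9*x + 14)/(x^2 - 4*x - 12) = (-x^2 + 9*x - 14)/(-x^2 + 4*x + 12)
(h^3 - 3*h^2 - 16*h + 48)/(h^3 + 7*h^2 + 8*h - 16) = (h^2 - 7*h + 12)/(h^2 + 3*h - 4)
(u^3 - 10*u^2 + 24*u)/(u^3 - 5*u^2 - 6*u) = (u - 4)/(u + 1)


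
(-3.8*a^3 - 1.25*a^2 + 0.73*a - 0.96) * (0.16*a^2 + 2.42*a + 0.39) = -0.608*a^5 - 9.396*a^4 - 4.3902*a^3 + 1.1255*a^2 - 2.0385*a - 0.3744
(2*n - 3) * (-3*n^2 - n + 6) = -6*n^3 + 7*n^2 + 15*n - 18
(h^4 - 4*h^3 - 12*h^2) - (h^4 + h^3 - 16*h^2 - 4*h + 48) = -5*h^3 + 4*h^2 + 4*h - 48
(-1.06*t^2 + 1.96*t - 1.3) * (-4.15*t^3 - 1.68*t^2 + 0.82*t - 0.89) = 4.399*t^5 - 6.3532*t^4 + 1.233*t^3 + 4.7346*t^2 - 2.8104*t + 1.157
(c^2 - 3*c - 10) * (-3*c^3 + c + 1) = -3*c^5 + 9*c^4 + 31*c^3 - 2*c^2 - 13*c - 10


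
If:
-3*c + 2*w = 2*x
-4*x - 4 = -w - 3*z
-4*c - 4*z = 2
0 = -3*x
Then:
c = -11/3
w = -11/2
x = 0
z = 19/6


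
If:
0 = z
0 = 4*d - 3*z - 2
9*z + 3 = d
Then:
No Solution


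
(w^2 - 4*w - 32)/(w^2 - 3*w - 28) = (w - 8)/(w - 7)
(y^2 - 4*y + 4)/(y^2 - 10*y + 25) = (y^2 - 4*y + 4)/(y^2 - 10*y + 25)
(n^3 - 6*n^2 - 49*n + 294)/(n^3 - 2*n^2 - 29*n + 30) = (n^2 - 49)/(n^2 + 4*n - 5)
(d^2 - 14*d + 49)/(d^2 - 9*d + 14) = (d - 7)/(d - 2)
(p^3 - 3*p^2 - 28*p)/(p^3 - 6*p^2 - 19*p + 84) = p/(p - 3)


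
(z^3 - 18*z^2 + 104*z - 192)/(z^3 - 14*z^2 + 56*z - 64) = (z - 6)/(z - 2)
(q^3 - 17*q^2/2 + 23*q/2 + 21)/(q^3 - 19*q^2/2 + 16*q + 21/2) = (2*q^3 - 17*q^2 + 23*q + 42)/(2*q^3 - 19*q^2 + 32*q + 21)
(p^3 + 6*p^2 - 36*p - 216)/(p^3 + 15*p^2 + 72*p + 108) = (p - 6)/(p + 3)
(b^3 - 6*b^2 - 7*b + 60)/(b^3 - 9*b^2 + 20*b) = (b + 3)/b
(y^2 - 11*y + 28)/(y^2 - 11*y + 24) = (y^2 - 11*y + 28)/(y^2 - 11*y + 24)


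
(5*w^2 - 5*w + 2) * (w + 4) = 5*w^3 + 15*w^2 - 18*w + 8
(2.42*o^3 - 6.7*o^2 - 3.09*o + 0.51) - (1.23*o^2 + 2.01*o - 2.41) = 2.42*o^3 - 7.93*o^2 - 5.1*o + 2.92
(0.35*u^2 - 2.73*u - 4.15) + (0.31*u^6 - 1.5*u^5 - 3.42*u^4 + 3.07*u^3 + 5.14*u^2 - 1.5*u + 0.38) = 0.31*u^6 - 1.5*u^5 - 3.42*u^4 + 3.07*u^3 + 5.49*u^2 - 4.23*u - 3.77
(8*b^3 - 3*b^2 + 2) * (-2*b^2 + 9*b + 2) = -16*b^5 + 78*b^4 - 11*b^3 - 10*b^2 + 18*b + 4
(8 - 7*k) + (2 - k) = 10 - 8*k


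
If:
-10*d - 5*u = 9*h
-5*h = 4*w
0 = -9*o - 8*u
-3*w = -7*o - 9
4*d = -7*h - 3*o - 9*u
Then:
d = 3564/6733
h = -7020/6733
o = -4896/6733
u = 5508/6733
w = 8775/6733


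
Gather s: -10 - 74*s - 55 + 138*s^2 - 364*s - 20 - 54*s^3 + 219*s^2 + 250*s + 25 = -54*s^3 + 357*s^2 - 188*s - 60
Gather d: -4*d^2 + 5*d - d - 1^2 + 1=-4*d^2 + 4*d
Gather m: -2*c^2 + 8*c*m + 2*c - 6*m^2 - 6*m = -2*c^2 + 2*c - 6*m^2 + m*(8*c - 6)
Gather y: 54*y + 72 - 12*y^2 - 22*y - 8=-12*y^2 + 32*y + 64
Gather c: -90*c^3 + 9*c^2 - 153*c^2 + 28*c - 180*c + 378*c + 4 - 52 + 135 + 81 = -90*c^3 - 144*c^2 + 226*c + 168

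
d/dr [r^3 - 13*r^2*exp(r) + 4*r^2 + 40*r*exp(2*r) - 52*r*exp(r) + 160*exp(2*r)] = -13*r^2*exp(r) + 3*r^2 + 80*r*exp(2*r) - 78*r*exp(r) + 8*r + 360*exp(2*r) - 52*exp(r)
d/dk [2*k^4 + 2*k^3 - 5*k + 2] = 8*k^3 + 6*k^2 - 5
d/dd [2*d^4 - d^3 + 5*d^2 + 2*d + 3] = 8*d^3 - 3*d^2 + 10*d + 2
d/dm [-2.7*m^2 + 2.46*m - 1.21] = 2.46 - 5.4*m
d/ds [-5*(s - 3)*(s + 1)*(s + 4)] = -15*s^2 - 20*s + 55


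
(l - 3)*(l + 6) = l^2 + 3*l - 18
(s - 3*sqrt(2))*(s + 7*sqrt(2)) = s^2 + 4*sqrt(2)*s - 42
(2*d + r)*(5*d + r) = 10*d^2 + 7*d*r + r^2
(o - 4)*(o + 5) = o^2 + o - 20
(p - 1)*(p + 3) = p^2 + 2*p - 3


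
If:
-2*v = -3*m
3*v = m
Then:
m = 0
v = 0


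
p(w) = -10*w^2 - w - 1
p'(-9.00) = 179.00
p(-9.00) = -802.00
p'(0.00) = -1.00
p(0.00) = -1.00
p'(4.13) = -83.60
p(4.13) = -175.70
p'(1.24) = -25.80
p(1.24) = -17.62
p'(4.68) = -94.60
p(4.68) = -224.70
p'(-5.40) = 107.00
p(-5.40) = -287.20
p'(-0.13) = 1.60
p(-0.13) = -1.04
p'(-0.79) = 14.80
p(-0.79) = -6.45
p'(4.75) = -96.00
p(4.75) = -231.38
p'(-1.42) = 27.40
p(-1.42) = -19.74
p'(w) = -20*w - 1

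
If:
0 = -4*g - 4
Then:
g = -1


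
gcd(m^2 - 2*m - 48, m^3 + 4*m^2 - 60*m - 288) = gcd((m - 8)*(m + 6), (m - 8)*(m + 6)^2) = m^2 - 2*m - 48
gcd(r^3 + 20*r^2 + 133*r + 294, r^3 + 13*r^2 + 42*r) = r^2 + 13*r + 42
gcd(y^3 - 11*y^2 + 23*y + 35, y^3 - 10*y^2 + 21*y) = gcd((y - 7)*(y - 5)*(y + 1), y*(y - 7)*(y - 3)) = y - 7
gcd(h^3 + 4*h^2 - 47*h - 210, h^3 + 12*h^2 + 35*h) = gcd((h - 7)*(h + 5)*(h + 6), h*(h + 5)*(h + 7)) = h + 5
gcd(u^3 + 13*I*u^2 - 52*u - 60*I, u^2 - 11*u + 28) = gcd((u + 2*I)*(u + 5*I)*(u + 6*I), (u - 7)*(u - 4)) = 1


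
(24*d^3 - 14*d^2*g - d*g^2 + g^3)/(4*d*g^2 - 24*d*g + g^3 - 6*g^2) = (6*d^2 - 5*d*g + g^2)/(g*(g - 6))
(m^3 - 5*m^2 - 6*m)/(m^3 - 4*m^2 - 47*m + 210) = m*(m + 1)/(m^2 + 2*m - 35)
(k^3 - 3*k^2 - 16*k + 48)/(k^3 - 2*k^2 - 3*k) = (k^2 - 16)/(k*(k + 1))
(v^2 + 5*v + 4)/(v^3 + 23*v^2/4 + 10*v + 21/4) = 4*(v + 4)/(4*v^2 + 19*v + 21)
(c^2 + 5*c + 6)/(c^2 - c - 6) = (c + 3)/(c - 3)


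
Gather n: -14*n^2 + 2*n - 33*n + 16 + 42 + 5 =-14*n^2 - 31*n + 63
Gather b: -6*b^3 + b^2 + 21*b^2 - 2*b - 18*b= -6*b^3 + 22*b^2 - 20*b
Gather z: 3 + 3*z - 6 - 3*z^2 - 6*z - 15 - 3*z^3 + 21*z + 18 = -3*z^3 - 3*z^2 + 18*z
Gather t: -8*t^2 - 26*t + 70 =-8*t^2 - 26*t + 70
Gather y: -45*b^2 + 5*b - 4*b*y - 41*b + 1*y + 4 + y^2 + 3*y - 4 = -45*b^2 - 36*b + y^2 + y*(4 - 4*b)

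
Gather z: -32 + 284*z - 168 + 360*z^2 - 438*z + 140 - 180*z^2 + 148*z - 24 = 180*z^2 - 6*z - 84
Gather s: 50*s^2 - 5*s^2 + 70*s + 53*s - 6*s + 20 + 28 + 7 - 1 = 45*s^2 + 117*s + 54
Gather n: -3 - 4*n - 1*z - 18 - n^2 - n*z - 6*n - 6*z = -n^2 + n*(-z - 10) - 7*z - 21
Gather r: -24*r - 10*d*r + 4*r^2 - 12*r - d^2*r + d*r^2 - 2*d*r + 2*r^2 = r^2*(d + 6) + r*(-d^2 - 12*d - 36)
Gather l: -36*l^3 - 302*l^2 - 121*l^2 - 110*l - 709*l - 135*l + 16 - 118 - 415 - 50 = -36*l^3 - 423*l^2 - 954*l - 567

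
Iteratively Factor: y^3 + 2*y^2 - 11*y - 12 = (y - 3)*(y^2 + 5*y + 4) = (y - 3)*(y + 1)*(y + 4)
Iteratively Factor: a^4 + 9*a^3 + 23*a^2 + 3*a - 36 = (a + 3)*(a^3 + 6*a^2 + 5*a - 12) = (a + 3)^2*(a^2 + 3*a - 4) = (a + 3)^2*(a + 4)*(a - 1)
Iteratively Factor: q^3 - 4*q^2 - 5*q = (q - 5)*(q^2 + q) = q*(q - 5)*(q + 1)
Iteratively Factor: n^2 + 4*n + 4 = (n + 2)*(n + 2)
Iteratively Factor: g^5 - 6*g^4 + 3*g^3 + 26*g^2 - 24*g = (g)*(g^4 - 6*g^3 + 3*g^2 + 26*g - 24) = g*(g - 4)*(g^3 - 2*g^2 - 5*g + 6) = g*(g - 4)*(g + 2)*(g^2 - 4*g + 3) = g*(g - 4)*(g - 3)*(g + 2)*(g - 1)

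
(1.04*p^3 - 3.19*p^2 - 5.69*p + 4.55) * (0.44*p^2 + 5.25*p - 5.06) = 0.4576*p^5 + 4.0564*p^4 - 24.5135*p^3 - 11.7291*p^2 + 52.6789*p - 23.023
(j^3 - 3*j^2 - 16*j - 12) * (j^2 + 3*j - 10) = j^5 - 35*j^3 - 30*j^2 + 124*j + 120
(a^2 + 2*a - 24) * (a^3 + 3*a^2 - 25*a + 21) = a^5 + 5*a^4 - 43*a^3 - 101*a^2 + 642*a - 504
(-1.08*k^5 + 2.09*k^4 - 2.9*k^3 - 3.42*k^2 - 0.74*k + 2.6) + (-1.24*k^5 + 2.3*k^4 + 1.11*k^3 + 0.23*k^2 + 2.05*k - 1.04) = -2.32*k^5 + 4.39*k^4 - 1.79*k^3 - 3.19*k^2 + 1.31*k + 1.56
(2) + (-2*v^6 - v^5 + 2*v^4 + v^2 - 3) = -2*v^6 - v^5 + 2*v^4 + v^2 - 1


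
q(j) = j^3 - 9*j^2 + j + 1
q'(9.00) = 82.00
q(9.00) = 10.00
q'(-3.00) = 82.00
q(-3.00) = -110.00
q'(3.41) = -25.50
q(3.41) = -60.59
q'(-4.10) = 125.23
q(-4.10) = -223.31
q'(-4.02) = 121.84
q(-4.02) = -213.43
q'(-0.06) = 2.09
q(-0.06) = 0.91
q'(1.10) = -15.17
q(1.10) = -7.46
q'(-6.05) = 219.71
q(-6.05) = -555.92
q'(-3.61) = 105.08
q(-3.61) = -166.94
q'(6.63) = 13.53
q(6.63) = -96.55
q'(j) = 3*j^2 - 18*j + 1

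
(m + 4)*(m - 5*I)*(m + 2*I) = m^3 + 4*m^2 - 3*I*m^2 + 10*m - 12*I*m + 40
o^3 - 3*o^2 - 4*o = o*(o - 4)*(o + 1)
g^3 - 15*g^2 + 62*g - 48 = (g - 8)*(g - 6)*(g - 1)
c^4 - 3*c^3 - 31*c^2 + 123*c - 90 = (c - 5)*(c - 3)*(c - 1)*(c + 6)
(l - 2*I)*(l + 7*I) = l^2 + 5*I*l + 14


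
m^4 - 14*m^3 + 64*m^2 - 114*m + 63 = (m - 7)*(m - 3)^2*(m - 1)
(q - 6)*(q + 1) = q^2 - 5*q - 6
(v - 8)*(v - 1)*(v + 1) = v^3 - 8*v^2 - v + 8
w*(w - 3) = w^2 - 3*w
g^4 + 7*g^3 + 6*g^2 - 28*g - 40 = (g - 2)*(g + 2)^2*(g + 5)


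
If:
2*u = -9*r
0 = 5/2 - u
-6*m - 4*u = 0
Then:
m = -5/3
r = -5/9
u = 5/2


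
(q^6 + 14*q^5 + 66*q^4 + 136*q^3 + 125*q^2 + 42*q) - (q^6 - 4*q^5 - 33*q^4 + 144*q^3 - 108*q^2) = 18*q^5 + 99*q^4 - 8*q^3 + 233*q^2 + 42*q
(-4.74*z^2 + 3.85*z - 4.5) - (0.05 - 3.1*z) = -4.74*z^2 + 6.95*z - 4.55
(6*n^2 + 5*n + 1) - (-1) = 6*n^2 + 5*n + 2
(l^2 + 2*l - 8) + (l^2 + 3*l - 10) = 2*l^2 + 5*l - 18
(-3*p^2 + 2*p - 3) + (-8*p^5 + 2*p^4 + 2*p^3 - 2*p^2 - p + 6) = -8*p^5 + 2*p^4 + 2*p^3 - 5*p^2 + p + 3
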